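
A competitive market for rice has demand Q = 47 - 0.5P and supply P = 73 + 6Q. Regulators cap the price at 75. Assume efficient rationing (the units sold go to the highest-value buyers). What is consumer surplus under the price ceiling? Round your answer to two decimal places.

6.22

Rewriting demand in inverse form: P = 94 - 2Q.
Free-market equilibrium: 94 - 2Q = 73 + 6Q gives Q* = 2.625, P* = 88.75.
At P = 75, sellers supply (75 - 73)/6 = 0.3333 while buyers want more, so the quantity traded is 0.3333 at price 75.
The demand price at Q = 0.3333 is 93.3333. CS is the trapezoid between demand and 75 over [0, 0.3333]: (1/2)[(94 - 75) + (93.3333 - 75)](0.3333) = 6.2222.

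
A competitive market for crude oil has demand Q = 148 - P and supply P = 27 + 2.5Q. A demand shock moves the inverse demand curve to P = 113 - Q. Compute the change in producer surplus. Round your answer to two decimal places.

Rewriting demand in inverse form: P = 148 - Q.
Initial equilibrium: Q_0 = 34.5714, P_0 = 113.4286; CS_0 = (1/2)(34.5714)(34.5714) = 597.5918, PS_0 = (1/2)(34.5714)(86.4286) = 1493.9796.
New equilibrium: 113 - Q = 27 + 2.5Q gives Q_1 = 24.5714, P_1 = 88.4286; CS_1 = 301.8776, PS_1 = 754.6939.
Change in producer surplus = 754.6939 - 1493.9796 = -739.2857.

-739.29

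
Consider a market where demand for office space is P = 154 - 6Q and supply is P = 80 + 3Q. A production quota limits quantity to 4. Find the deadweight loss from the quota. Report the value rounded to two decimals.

80.22

Without the quota, 154 - 6Q = 80 + 3Q gives Q* = 8.2222.
At Q = 4 the demand price is 154 - 6(4) = 130 and the supply price is 80 + 3(4) = 92.
Deadweight loss is the triangle between the curves from 4 to 8.2222: (1/2)(130 - 92)(8.2222 - 4) = 80.2222.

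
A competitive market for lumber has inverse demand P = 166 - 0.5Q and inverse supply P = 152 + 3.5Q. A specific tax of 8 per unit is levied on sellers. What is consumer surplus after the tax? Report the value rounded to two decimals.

Without the tax, 166 - 0.5Q = 152 + 3.5Q so Q* = 3.5 and P* = 164.25.
A tax on sellers shifts supply up by 8: 166 - 0.5Q = 152 + 3.5Q + 8, so Q_t = 1.5. Buyers pay P_b = 165.25; sellers receive P_s = P_b - 8 = 157.25.
CS = (1/2)(Q_t)(166 - P_b) = (1/2)(1.5)(0.75) = 0.5625.

0.56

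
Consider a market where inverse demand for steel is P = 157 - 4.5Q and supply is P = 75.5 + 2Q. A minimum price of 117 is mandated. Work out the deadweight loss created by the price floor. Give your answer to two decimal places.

Without the control, 157 - 4.5Q = 75.5 + 2Q so Q* = 12.5385 and P* = 100.5769.
At the floor price 117, quantity demanded is (157 - 117)/4.5 = 8.8889; demand is the short side, so Q = 8.8889 trades at P = 117.
The lost-trades triangle has base Q* - 8.8889 = 3.6496 and height equal to the gap between the curves at Q = 8.8889, which is 117 - 93.2778 = 23.7222. DWL = (1/2)(3.6496)(23.7222) = 43.288.

43.29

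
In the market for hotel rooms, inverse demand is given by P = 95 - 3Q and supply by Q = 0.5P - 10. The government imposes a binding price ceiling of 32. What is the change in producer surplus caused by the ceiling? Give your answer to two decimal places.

Rewriting supply in inverse form: P = 20 + 2Q.
Free-market equilibrium: 95 - 3Q = 20 + 2Q gives Q* = 15, P* = 50.
At the ceiling price 32, quantity supplied is (32 - 20)/2 = 6; supply is the short side, so Q = 6 trades at P = 32.
PS goes from (1/2)(15)(30) = 225 to 36 (computed as (32 - 20)(6) - (1/2)(2)(6)^2), a change of -189.

-189.00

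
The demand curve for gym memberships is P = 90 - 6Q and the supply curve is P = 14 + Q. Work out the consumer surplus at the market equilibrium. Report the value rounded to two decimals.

353.63

Setting demand equal to supply, 76 = 7Q, so Q* = 10.8571 and P* = 24.8571.
Consumer surplus is the triangle under demand above P*: (1/2)(10.8571)(90 - 24.8571) = (1/2)(10.8571)(65.1429) = 353.6327.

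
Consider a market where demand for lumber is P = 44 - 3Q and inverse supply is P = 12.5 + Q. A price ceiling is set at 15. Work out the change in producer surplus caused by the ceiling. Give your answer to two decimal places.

-27.88

Free-market equilibrium: 44 - 3Q = 12.5 + Q gives Q* = 7.875, P* = 20.375.
At the ceiling price 15, quantity supplied is (15 - 12.5)/1 = 2.5; supply is the short side, so Q = 2.5 trades at P = 15.
PS goes from (1/2)(7.875)(7.875) = 31.0078 to 3.125 (computed as (15 - 12.5)(2.5) - (1/2)(1)(2.5)^2), a change of -27.8828.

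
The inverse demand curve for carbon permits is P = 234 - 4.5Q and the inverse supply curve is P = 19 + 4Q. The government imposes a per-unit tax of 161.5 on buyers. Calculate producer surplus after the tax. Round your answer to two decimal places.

79.23

Without the tax, 234 - 4.5Q = 19 + 4Q so Q* = 25.2941 and P* = 120.1765.
With the tax, buyers' net willingness to pay falls by 161.5: (234 - 161.5) - 4.5Q = 19 + 4Q, so Q_t = 6.2941. Buyers pay P_b = 205.6765; sellers receive P_s = P_b - 161.5 = 44.1765.
Producer surplus is the triangle above supply below P_s: (1/2)(6.2941)(44.1765 - 19) = 79.2318.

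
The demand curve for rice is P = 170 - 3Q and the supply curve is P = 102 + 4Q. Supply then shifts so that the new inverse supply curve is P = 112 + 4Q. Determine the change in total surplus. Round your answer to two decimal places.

-90.00

Initial equilibrium: Q_0 = 9.7143, P_0 = 140.8571; CS_0 = (1/2)(9.7143)(29.1429) = 141.551, PS_0 = (1/2)(9.7143)(38.8571) = 188.7347.
New equilibrium: 170 - 3Q = 112 + 4Q gives Q_1 = 8.2857, P_1 = 145.1429; CS_1 = 102.9796, PS_1 = 137.3061.
Change in total surplus = (102.9796 + 137.3061) - (141.551 + 188.7347) = -90.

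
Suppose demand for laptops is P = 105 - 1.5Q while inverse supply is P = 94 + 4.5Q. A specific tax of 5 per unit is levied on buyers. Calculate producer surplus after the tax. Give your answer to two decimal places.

2.25

Pre-tax equilibrium: 105 - 1.5Q = 94 + 4.5Q gives Q* = 1.8333, P* = 102.25.
A tax on buyers shifts demand down by 5: (105 - 5) - 1.5Q = 94 + 4.5Q, so Q_t = 1. Buyers pay P_b = 103.5; sellers receive P_s = P_b - 5 = 98.5.
PS = (1/2)(Q_t)(P_s - 94) = (1/2)(1)(4.5) = 2.25.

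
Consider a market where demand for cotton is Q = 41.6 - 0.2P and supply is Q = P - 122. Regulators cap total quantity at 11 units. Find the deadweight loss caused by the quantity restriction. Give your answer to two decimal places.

Rewriting demand in inverse form: P = 208 - 5Q.
Rewriting supply in inverse form: P = 122 + Q.
Unrestricted equilibrium: Q* = (208 - 122)/(5 + 1) = 14.3333.
At Q = 11 the demand price is 208 - 5(11) = 153 and the supply price is 122 + (11) = 133.
Deadweight loss is the triangle between the curves from 11 to 14.3333: (1/2)(153 - 133)(14.3333 - 11) = 33.3333.

33.33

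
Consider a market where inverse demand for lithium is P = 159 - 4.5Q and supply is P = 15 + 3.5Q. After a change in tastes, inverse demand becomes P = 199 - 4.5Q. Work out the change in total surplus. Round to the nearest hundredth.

820.00

Initial equilibrium: Q_0 = 18, P_0 = 78; CS_0 = (1/2)(18)(81) = 729, PS_0 = (1/2)(18)(63) = 567.
New equilibrium: 199 - 4.5Q = 15 + 3.5Q gives Q_1 = 23, P_1 = 95.5; CS_1 = 1190.25, PS_1 = 925.75.
Change in total surplus = (1190.25 + 925.75) - (729 + 567) = 820.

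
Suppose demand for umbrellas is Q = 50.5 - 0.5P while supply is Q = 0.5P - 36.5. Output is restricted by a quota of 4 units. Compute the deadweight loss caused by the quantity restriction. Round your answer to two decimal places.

Rewriting demand in inverse form: P = 101 - 2Q.
Rewriting supply in inverse form: P = 73 + 2Q.
Unrestricted equilibrium: Q* = (101 - 73)/(2 + 2) = 7.
At Q = 4 the demand price is 101 - 2(4) = 93 and the supply price is 73 + 2(4) = 81.
DWL = (1/2)(gap between curves at 4) x (Q* - 4) = (1/2)(12)(3) = 18.

18.00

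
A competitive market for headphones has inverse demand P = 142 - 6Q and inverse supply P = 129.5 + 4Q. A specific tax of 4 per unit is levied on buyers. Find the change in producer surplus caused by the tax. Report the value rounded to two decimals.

-1.68

Pre-tax equilibrium: 142 - 6Q = 129.5 + 4Q gives Q* = 1.25, P* = 134.5.
With the tax, buyers' net willingness to pay falls by 4: (142 - 4) - 6Q = 129.5 + 4Q, so Q_t = 0.85. Buyers pay P_b = 136.9; sellers receive P_s = P_b - 4 = 132.9.
Producers lose the trapezoid between P_s and P* out to Q_t plus the triangle from Q_t to Q*: change in PS = 1.445 - 3.125 = -1.68.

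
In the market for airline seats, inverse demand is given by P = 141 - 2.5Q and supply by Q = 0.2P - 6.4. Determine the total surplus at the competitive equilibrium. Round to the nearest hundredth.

Rewriting supply in inverse form: P = 32 + 5Q.
Set 141 - 2.5Q = 32 + 5Q, which gives 109 = 7.5Q, so Q* = 14.5333 and P* = 141 - 2.5(14.5333) = 104.6667.
CS = (1/2)(14.5333)(36.3333) = 264.0222 and PS = (1/2)(14.5333)(72.6667) = 528.0444, so total surplus = 792.0667.

792.07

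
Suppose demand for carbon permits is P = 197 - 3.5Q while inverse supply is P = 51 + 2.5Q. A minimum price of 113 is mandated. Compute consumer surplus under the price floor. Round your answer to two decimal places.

1008.00

Without the control, 197 - 3.5Q = 51 + 2.5Q so Q* = 24.3333 and P* = 111.8333.
At the floor price 113, quantity demanded is (197 - 113)/3.5 = 24; demand is the short side, so Q = 24 trades at P = 113.
CS is the triangle under demand above 113: (1/2)(24)(197 - 113) = 1008.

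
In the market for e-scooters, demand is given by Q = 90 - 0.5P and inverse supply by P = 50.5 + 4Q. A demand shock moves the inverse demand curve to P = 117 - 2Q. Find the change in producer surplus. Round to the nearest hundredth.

-686.00

Rewriting demand in inverse form: P = 180 - 2Q.
Initial equilibrium: Q_0 = 21.5833, P_0 = 136.8333; CS_0 = (1/2)(21.5833)(43.1667) = 465.8403, PS_0 = (1/2)(21.5833)(86.3333) = 931.6806.
New equilibrium: 117 - 2Q = 50.5 + 4Q gives Q_1 = 11.0833, P_1 = 94.8333; CS_1 = 122.8403, PS_1 = 245.6806.
Change in producer surplus = 245.6806 - 931.6806 = -686.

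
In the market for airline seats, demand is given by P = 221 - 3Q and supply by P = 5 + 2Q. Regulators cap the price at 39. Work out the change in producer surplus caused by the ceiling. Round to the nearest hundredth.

-1577.24

Without the control, 221 - 3Q = 5 + 2Q so Q* = 43.2 and P* = 91.4.
At P = 39, sellers supply (39 - 5)/2 = 17 while buyers want more, so the quantity traded is 17 at price 39.
PS goes from (1/2)(43.2)(86.4) = 1866.24 to 289 (computed as (39 - 5)(17) - (1/2)(2)(17)^2), a change of -1577.24.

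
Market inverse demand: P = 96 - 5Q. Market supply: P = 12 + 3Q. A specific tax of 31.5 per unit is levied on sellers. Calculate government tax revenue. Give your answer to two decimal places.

206.72

Without the tax, 96 - 5Q = 12 + 3Q so Q* = 10.5 and P* = 43.5.
A tax on sellers shifts supply up by 31.5: 96 - 5Q = 12 + 3Q + 31.5, so Q_t = 6.5625. Buyers pay P_b = 63.1875; sellers receive P_s = P_b - 31.5 = 31.6875.
Tax revenue = t x Q_t = 31.5 x 6.5625 = 206.7188.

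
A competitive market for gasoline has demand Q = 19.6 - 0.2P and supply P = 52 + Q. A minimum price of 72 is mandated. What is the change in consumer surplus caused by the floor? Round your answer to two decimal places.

-79.34

Rewriting demand in inverse form: P = 98 - 5Q.
Free-market equilibrium: 98 - 5Q = 52 + Q gives Q* = 7.6667, P* = 59.6667.
At the floor price 72, quantity demanded is (98 - 72)/5 = 5.2; demand is the short side, so Q = 5.2 trades at P = 72.
CS goes from (1/2)(7.6667)(38.3333) = 146.9444 to 67.6 (computed as (98 - 72)(5.2) - (1/2)(5)(5.2)^2), a change of -79.3444.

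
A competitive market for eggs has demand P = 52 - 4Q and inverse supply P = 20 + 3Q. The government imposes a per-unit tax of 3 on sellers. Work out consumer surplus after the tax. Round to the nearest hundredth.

Pre-tax equilibrium: 52 - 4Q = 20 + 3Q gives Q* = 4.5714, P* = 33.7143.
With the tax, sellers need 3 more per unit: 52 - 4Q = 20 + 3Q + 3, so Q_t = 4.1429. Buyers pay P_b = 35.4286; sellers receive P_s = P_b - 3 = 32.4286.
Consumer surplus is the triangle under demand above P_b: (1/2)(4.1429)(52 - 35.4286) = 34.3265.

34.33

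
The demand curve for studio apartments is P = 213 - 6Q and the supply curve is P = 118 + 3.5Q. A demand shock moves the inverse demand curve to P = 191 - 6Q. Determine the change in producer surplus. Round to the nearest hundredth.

-71.67

Initial equilibrium: Q_0 = 10, P_0 = 153; CS_0 = (1/2)(10)(60) = 300, PS_0 = (1/2)(10)(35) = 175.
New equilibrium: 191 - 6Q = 118 + 3.5Q gives Q_1 = 7.6842, P_1 = 144.8947; CS_1 = 177.1413, PS_1 = 103.3324.
Change in producer surplus = 103.3324 - 175 = -71.6676.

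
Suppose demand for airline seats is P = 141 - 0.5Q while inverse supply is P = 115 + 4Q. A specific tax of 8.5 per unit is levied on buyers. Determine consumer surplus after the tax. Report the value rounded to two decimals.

Pre-tax equilibrium: 141 - 0.5Q = 115 + 4Q gives Q* = 5.7778, P* = 138.1111.
A tax on buyers shifts demand down by 8.5: (141 - 8.5) - 0.5Q = 115 + 4Q, so Q_t = 3.8889. Buyers pay P_b = 139.0556; sellers receive P_s = P_b - 8.5 = 130.5556.
Consumer surplus is the triangle under demand above P_b: (1/2)(3.8889)(141 - 139.0556) = 3.7809.

3.78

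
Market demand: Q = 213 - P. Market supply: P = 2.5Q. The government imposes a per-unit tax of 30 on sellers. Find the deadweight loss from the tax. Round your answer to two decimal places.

128.57

Rewriting demand in inverse form: P = 213 - Q.
Without the tax, 213 - Q = 2.5Q so Q* = 60.8571 and P* = 152.1429.
A tax on sellers shifts supply up by 30: 213 - Q = 2.5Q + 30, so Q_t = 52.2857. Buyers pay P_b = 160.7143; sellers receive P_s = P_b - 30 = 130.7143.
Deadweight loss is the triangle between the curves from Q_t to Q*: (1/2)(60.8571 - 52.2857)(30) = 128.5714.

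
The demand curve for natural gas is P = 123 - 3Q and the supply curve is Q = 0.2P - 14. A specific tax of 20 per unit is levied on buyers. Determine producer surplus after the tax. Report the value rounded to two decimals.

42.54

Rewriting supply in inverse form: P = 70 + 5Q.
Pre-tax equilibrium: 123 - 3Q = 70 + 5Q gives Q* = 6.625, P* = 103.125.
With the tax, buyers' net willingness to pay falls by 20: (123 - 20) - 3Q = 70 + 5Q, so Q_t = 4.125. Buyers pay P_b = 110.625; sellers receive P_s = P_b - 20 = 90.625.
Producer surplus is the triangle above supply below P_s: (1/2)(4.125)(90.625 - 70) = 42.5391.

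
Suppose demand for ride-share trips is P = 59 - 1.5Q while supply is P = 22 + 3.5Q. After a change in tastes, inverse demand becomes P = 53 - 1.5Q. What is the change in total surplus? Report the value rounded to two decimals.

Initial equilibrium: Q_0 = 7.4, P_0 = 47.9; CS_0 = (1/2)(7.4)(11.1) = 41.07, PS_0 = (1/2)(7.4)(25.9) = 95.83.
New equilibrium: 53 - 1.5Q = 22 + 3.5Q gives Q_1 = 6.2, P_1 = 43.7; CS_1 = 28.83, PS_1 = 67.27.
Change in total surplus = (28.83 + 67.27) - (41.07 + 95.83) = -40.8.

-40.80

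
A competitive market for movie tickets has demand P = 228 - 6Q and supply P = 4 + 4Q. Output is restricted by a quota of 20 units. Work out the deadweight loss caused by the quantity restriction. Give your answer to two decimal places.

28.80

Without the quota, 228 - 6Q = 4 + 4Q gives Q* = 22.4.
At Q = 20 the demand price is 228 - 6(20) = 108 and the supply price is 4 + 4(20) = 84.
Deadweight loss is the triangle between the curves from 20 to 22.4: (1/2)(108 - 84)(22.4 - 20) = 28.8.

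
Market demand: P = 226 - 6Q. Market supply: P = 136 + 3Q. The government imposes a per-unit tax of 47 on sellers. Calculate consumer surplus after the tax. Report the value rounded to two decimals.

Pre-tax equilibrium: 226 - 6Q = 136 + 3Q gives Q* = 10, P* = 166.
A tax on sellers shifts supply up by 47: 226 - 6Q = 136 + 3Q + 47, so Q_t = 4.7778. Buyers pay P_b = 197.3333; sellers receive P_s = P_b - 47 = 150.3333.
Consumer surplus is the triangle under demand above P_b: (1/2)(4.7778)(226 - 197.3333) = 68.4815.

68.48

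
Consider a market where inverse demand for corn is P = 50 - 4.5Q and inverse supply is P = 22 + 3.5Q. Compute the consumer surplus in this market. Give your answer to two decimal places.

Set 50 - 4.5Q = 22 + 3.5Q, which gives 28 = 8Q, so Q* = 3.5 and P* = 50 - 4.5(3.5) = 34.25.
Consumer surplus is the triangle under demand above P*: (1/2)(3.5)(50 - 34.25) = (1/2)(3.5)(15.75) = 27.5625.

27.56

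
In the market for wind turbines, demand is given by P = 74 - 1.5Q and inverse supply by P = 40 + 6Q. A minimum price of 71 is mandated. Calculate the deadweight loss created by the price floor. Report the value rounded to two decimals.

Free-market equilibrium: 74 - 1.5Q = 40 + 6Q gives Q* = 4.5333, P* = 67.2.
At P = 71, buyers demand (74 - 71)/1.5 = 2 while sellers would supply more, so the quantity traded is 2 at price 71.
At Q = 2 the demand price is 71 and the supply price is 52. Deadweight loss is the triangle between the curves from 2 to 4.5333: (1/2)(71 - 52)(4.5333 - 2) = 24.0667.

24.07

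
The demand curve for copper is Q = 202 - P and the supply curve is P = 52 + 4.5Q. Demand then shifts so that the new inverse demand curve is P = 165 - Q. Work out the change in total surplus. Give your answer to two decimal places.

Rewriting demand in inverse form: P = 202 - Q.
Initial equilibrium: Q_0 = 27.2727, P_0 = 174.7273; CS_0 = (1/2)(27.2727)(27.2727) = 371.9008, PS_0 = (1/2)(27.2727)(122.7273) = 1673.5537.
New equilibrium: 165 - Q = 52 + 4.5Q gives Q_1 = 20.5455, P_1 = 144.4545; CS_1 = 211.0579, PS_1 = 949.7603.
Change in total surplus = (211.0579 + 949.7603) - (371.9008 + 1673.5537) = -884.6364.

-884.64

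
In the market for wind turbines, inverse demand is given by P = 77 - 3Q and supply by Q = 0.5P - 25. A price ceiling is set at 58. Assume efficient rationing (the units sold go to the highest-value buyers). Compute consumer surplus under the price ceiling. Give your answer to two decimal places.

52.00

Rewriting supply in inverse form: P = 50 + 2Q.
Free-market equilibrium: 77 - 3Q = 50 + 2Q gives Q* = 5.4, P* = 60.8.
At the ceiling price 58, quantity supplied is (58 - 50)/2 = 4; supply is the short side, so Q = 4 trades at P = 58.
The demand price at Q = 4 is 65. CS is the trapezoid between demand and 58 over [0, 4]: (1/2)[(77 - 58) + (65 - 58)](4) = 52.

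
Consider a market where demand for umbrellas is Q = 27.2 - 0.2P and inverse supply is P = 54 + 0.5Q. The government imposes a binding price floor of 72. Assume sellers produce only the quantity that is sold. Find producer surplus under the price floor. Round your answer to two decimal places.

189.44

Rewriting demand in inverse form: P = 136 - 5Q.
Free-market equilibrium: 136 - 5Q = 54 + 0.5Q gives Q* = 14.9091, P* = 61.4545.
At the floor price 72, quantity demanded is (136 - 72)/5 = 12.8; demand is the short side, so Q = 12.8 trades at P = 72.
The supply price at Q = 12.8 is 60.4. PS is the trapezoid between 72 and supply over [0, 12.8]: (1/2)[(72 - 54) + (72 - 60.4)](12.8) = 189.44.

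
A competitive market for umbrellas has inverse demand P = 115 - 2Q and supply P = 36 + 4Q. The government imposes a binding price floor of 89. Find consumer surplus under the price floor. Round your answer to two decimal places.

169.00

Without the control, 115 - 2Q = 36 + 4Q so Q* = 13.1667 and P* = 88.6667.
At the floor price 89, quantity demanded is (115 - 89)/2 = 13; demand is the short side, so Q = 13 trades at P = 89.
CS is the triangle under demand above 89: (1/2)(13)(115 - 89) = 169.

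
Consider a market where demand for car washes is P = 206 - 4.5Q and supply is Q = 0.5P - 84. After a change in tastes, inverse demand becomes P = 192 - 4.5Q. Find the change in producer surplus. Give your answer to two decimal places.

Rewriting supply in inverse form: P = 168 + 2Q.
Initial equilibrium: Q_0 = 5.8462, P_0 = 179.6923; CS_0 = (1/2)(5.8462)(26.3077) = 76.8994, PS_0 = (1/2)(5.8462)(11.6923) = 34.1775.
New equilibrium: 192 - 4.5Q = 168 + 2Q gives Q_1 = 3.6923, P_1 = 175.3846; CS_1 = 30.6746, PS_1 = 13.6331.
Change in producer surplus = 13.6331 - 34.1775 = -20.5444.

-20.54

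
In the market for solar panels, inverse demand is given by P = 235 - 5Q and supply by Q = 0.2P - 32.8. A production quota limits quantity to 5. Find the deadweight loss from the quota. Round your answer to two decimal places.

22.05

Rewriting supply in inverse form: P = 164 + 5Q.
Unrestricted equilibrium: Q* = (235 - 164)/(5 + 5) = 7.1.
At Q = 5 the demand price is 235 - 5(5) = 210 and the supply price is 164 + 5(5) = 189.
Deadweight loss is the triangle between the curves from 5 to 7.1: (1/2)(210 - 189)(7.1 - 5) = 22.05.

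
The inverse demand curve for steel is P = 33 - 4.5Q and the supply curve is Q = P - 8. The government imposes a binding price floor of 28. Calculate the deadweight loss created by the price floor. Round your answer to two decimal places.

32.44

Rewriting supply in inverse form: P = 8 + Q.
Free-market equilibrium: 33 - 4.5Q = 8 + Q gives Q* = 4.5455, P* = 12.5455.
At the floor price 28, quantity demanded is (33 - 28)/4.5 = 1.1111; demand is the short side, so Q = 1.1111 trades at P = 28.
The lost-trades triangle has base Q* - 1.1111 = 3.4343 and height equal to the gap between the curves at Q = 1.1111, which is 28 - 9.1111 = 18.8889. DWL = (1/2)(3.4343)(18.8889) = 32.4355.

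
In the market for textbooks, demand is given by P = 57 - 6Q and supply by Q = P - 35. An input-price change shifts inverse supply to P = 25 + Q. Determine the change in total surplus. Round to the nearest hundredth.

Rewriting supply in inverse form: P = 35 + Q.
Initial equilibrium: Q_0 = 3.1429, P_0 = 38.1429; CS_0 = (1/2)(3.1429)(18.8571) = 29.6327, PS_0 = (1/2)(3.1429)(3.1429) = 4.9388.
New equilibrium: 57 - 6Q = 25 + Q gives Q_1 = 4.5714, P_1 = 29.5714; CS_1 = 62.6939, PS_1 = 10.449.
Change in total surplus = (62.6939 + 10.449) - (29.6327 + 4.9388) = 38.5714.

38.57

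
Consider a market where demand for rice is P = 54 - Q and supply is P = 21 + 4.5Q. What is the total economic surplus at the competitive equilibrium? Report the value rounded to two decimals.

Setting demand equal to supply, 33 = 5.5Q, so Q* = 6 and P* = 48.
Total surplus is the full triangle between the curves from 0 to Q*: (1/2)(6)(54 - 21) = 99.

99.00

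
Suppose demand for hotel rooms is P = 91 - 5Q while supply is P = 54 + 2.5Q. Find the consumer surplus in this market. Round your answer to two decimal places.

60.84

Equilibrium: 91 - 5Q = 54 + 2.5Q, so Q* = 4.9333 and P* = 66.3333.
CS is the area between the demand curve and P* from 0 to Q*: (1/2)(4.9333)(24.6667) = 60.8444.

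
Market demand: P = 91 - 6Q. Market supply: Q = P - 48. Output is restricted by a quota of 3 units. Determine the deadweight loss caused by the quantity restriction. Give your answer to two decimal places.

34.57

Rewriting supply in inverse form: P = 48 + Q.
Without the quota, 91 - 6Q = 48 + Q gives Q* = 6.1429.
At Q = 3 the demand price is 91 - 6(3) = 73 and the supply price is 48 + (3) = 51.
Deadweight loss is the triangle between the curves from 3 to 6.1429: (1/2)(73 - 51)(6.1429 - 3) = 34.5714.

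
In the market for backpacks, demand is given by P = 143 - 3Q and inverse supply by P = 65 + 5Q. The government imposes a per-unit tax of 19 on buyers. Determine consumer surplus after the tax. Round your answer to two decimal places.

81.59

Pre-tax equilibrium: 143 - 3Q = 65 + 5Q gives Q* = 9.75, P* = 113.75.
A tax on buyers shifts demand down by 19: (143 - 19) - 3Q = 65 + 5Q, so Q_t = 7.375. Buyers pay P_b = 120.875; sellers receive P_s = P_b - 19 = 101.875.
CS = (1/2)(Q_t)(143 - P_b) = (1/2)(7.375)(22.125) = 81.5859.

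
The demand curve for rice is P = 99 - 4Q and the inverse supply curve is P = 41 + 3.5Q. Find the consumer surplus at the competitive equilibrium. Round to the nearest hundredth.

Setting demand equal to supply, 58 = 7.5Q, so Q* = 7.7333 and P* = 68.0667.
Consumer surplus is the triangle under demand above P*: (1/2)(7.7333)(99 - 68.0667) = (1/2)(7.7333)(30.9333) = 119.6089.

119.61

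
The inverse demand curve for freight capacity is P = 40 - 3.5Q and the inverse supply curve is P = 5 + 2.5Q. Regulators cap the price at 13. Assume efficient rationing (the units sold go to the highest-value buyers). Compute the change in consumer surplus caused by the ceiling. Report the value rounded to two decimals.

8.93

Free-market equilibrium: 40 - 3.5Q = 5 + 2.5Q gives Q* = 5.8333, P* = 19.5833.
At the ceiling price 13, quantity supplied is (13 - 5)/2.5 = 3.2; supply is the short side, so Q = 3.2 trades at P = 13.
CS goes from (1/2)(5.8333)(20.4167) = 59.5486 to 68.48 (computed as (40 - 13)(3.2) - (1/2)(3.5)(3.2)^2), a change of 8.9314.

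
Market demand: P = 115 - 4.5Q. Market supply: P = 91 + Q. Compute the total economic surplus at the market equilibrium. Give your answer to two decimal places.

52.36

Set 115 - 4.5Q = 91 + Q, which gives 24 = 5.5Q, so Q* = 4.3636 and P* = 115 - 4.5(4.3636) = 95.3636.
Total surplus is the full triangle between the curves from 0 to Q*: (1/2)(4.3636)(115 - 91) = 52.3636.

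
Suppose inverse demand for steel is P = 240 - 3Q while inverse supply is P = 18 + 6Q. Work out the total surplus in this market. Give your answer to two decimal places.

Equilibrium: 240 - 3Q = 18 + 6Q, so Q* = 24.6667 and P* = 166.
Total surplus is the full triangle between the curves from 0 to Q*: (1/2)(24.6667)(240 - 18) = 2738.

2738.00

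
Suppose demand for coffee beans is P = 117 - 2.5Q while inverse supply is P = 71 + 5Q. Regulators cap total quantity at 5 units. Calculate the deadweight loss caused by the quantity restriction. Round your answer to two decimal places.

Unrestricted equilibrium: Q* = (117 - 71)/(2.5 + 5) = 6.1333.
At Q = 5 the demand price is 117 - 2.5(5) = 104.5 and the supply price is 71 + 5(5) = 96.
Deadweight loss is the triangle between the curves from 5 to 6.1333: (1/2)(104.5 - 96)(6.1333 - 5) = 4.8167.

4.82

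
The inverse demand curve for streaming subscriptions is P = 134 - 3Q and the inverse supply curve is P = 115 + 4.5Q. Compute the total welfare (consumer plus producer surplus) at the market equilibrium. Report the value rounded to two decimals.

24.07

Equilibrium: 134 - 3Q = 115 + 4.5Q, so Q* = 2.5333 and P* = 126.4.
Total surplus is the full triangle between the curves from 0 to Q*: (1/2)(2.5333)(134 - 115) = 24.0667.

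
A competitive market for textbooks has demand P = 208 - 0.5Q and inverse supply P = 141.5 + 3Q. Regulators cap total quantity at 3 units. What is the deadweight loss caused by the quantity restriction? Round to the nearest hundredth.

Unrestricted equilibrium: Q* = (208 - 141.5)/(0.5 + 3) = 19.
At Q = 3 the demand price is 208 - 0.5(3) = 206.5 and the supply price is 141.5 + 3(3) = 150.5.
Deadweight loss is the triangle between the curves from 3 to 19: (1/2)(206.5 - 150.5)(19 - 3) = 448.

448.00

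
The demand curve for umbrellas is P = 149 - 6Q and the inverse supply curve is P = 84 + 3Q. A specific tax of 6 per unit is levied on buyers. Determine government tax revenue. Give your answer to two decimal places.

39.33

Pre-tax equilibrium: 149 - 6Q = 84 + 3Q gives Q* = 7.2222, P* = 105.6667.
With the tax, buyers' net willingness to pay falls by 6: (149 - 6) - 6Q = 84 + 3Q, so Q_t = 6.5556. Buyers pay P_b = 109.6667; sellers receive P_s = P_b - 6 = 103.6667.
Revenue is the tax times quantity traded: 6 x 6.5556 = 39.3333.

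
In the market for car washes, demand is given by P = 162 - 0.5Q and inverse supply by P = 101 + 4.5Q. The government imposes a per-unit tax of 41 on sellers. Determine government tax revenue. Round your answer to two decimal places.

Pre-tax equilibrium: 162 - 0.5Q = 101 + 4.5Q gives Q* = 12.2, P* = 155.9.
With the tax, sellers need 41 more per unit: 162 - 0.5Q = 101 + 4.5Q + 41, so Q_t = 4. Buyers pay P_b = 160; sellers receive P_s = P_b - 41 = 119.
Tax revenue = t x Q_t = 41 x 4 = 164.

164.00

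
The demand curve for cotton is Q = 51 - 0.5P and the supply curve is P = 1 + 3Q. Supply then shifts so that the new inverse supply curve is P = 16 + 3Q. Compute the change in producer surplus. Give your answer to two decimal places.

Rewriting demand in inverse form: P = 102 - 2Q.
Initial equilibrium: Q_0 = 20.2, P_0 = 61.6; CS_0 = (1/2)(20.2)(40.4) = 408.04, PS_0 = (1/2)(20.2)(60.6) = 612.06.
New equilibrium: 102 - 2Q = 16 + 3Q gives Q_1 = 17.2, P_1 = 67.6; CS_1 = 295.84, PS_1 = 443.76.
Change in producer surplus = 443.76 - 612.06 = -168.3.

-168.30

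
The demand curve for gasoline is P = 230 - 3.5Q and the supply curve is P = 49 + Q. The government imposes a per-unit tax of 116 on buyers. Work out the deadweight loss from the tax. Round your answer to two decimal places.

1495.11

Pre-tax equilibrium: 230 - 3.5Q = 49 + Q gives Q* = 40.2222, P* = 89.2222.
With the tax, buyers' net willingness to pay falls by 116: (230 - 116) - 3.5Q = 49 + Q, so Q_t = 14.4444. Buyers pay P_b = 179.4444; sellers receive P_s = P_b - 116 = 63.4444.
The welfare triangle lost has base Q* - Q_t = 25.7778 and height t = 116, so DWL = (1/2)(25.7778)(116) = 1495.1111.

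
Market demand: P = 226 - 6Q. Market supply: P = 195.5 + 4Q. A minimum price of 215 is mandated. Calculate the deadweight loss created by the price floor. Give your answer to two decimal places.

Free-market equilibrium: 226 - 6Q = 195.5 + 4Q gives Q* = 3.05, P* = 207.7.
At the floor price 215, quantity demanded is (226 - 215)/6 = 1.8333; demand is the short side, so Q = 1.8333 trades at P = 215.
The lost-trades triangle has base Q* - 1.8333 = 1.2167 and height equal to the gap between the curves at Q = 1.8333, which is 215 - 202.8333 = 12.1667. DWL = (1/2)(1.2167)(12.1667) = 7.4014.

7.40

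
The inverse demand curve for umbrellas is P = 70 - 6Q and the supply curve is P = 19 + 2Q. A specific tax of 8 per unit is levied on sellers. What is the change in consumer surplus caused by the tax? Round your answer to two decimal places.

Pre-tax equilibrium: 70 - 6Q = 19 + 2Q gives Q* = 6.375, P* = 31.75.
With the tax, sellers need 8 more per unit: 70 - 6Q = 19 + 2Q + 8, so Q_t = 5.375. Buyers pay P_b = 37.75; sellers receive P_s = P_b - 8 = 29.75.
Consumers lose the trapezoid between P* and P_b out to Q_t plus the triangle from Q_t to Q*: change in CS = 86.6719 - 121.9219 = -35.25.

-35.25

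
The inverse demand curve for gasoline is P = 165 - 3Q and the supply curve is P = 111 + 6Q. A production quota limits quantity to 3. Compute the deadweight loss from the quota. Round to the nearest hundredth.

Unrestricted equilibrium: Q* = (165 - 111)/(3 + 6) = 6.
At Q = 3 the demand price is 165 - 3(3) = 156 and the supply price is 111 + 6(3) = 129.
Deadweight loss is the triangle between the curves from 3 to 6: (1/2)(156 - 129)(6 - 3) = 40.5.

40.50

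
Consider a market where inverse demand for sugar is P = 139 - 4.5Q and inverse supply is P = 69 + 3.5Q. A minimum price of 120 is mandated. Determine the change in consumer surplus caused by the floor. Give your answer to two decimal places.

-132.15

Free-market equilibrium: 139 - 4.5Q = 69 + 3.5Q gives Q* = 8.75, P* = 99.625.
At P = 120, buyers demand (139 - 120)/4.5 = 4.2222 while sellers would supply more, so the quantity traded is 4.2222 at price 120.
CS goes from (1/2)(8.75)(39.375) = 172.2656 to 40.1111 (computed as (139 - 120)(4.2222) - (1/2)(4.5)(4.2222)^2), a change of -132.1545.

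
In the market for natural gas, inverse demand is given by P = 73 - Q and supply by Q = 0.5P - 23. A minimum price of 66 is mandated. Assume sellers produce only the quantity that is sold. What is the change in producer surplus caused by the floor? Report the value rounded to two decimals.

10.00

Rewriting supply in inverse form: P = 46 + 2Q.
Free-market equilibrium: 73 - Q = 46 + 2Q gives Q* = 9, P* = 64.
At the floor price 66, quantity demanded is (73 - 66)/1 = 7; demand is the short side, so Q = 7 trades at P = 66.
PS goes from (1/2)(9)(18) = 81 to 91 (computed as (66 - 46)(7) - (1/2)(2)(7)^2), a change of 10.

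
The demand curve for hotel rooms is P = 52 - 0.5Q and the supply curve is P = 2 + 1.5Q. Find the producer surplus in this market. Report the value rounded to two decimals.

468.75

Set 52 - 0.5Q = 2 + 1.5Q, which gives 50 = 2Q, so Q* = 25 and P* = 52 - 0.5(25) = 39.5.
The supply curve's price intercept is 2, so PS = (1/2)(Q*)(P* - 2) = (1/2)(25)(37.5) = 468.75.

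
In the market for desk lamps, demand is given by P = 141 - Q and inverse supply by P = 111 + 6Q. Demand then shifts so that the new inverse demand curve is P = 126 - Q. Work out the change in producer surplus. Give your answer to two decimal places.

-41.33

Initial equilibrium: Q_0 = 4.2857, P_0 = 136.7143; CS_0 = (1/2)(4.2857)(4.2857) = 9.1837, PS_0 = (1/2)(4.2857)(25.7143) = 55.102.
New equilibrium: 126 - Q = 111 + 6Q gives Q_1 = 2.1429, P_1 = 123.8571; CS_1 = 2.2959, PS_1 = 13.7755.
Change in producer surplus = 13.7755 - 55.102 = -41.3265.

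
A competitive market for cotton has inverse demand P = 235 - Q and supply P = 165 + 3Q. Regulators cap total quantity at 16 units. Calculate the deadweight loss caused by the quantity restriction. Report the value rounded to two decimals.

4.50

Without the quota, 235 - Q = 165 + 3Q gives Q* = 17.5.
At Q = 16 the demand price is 235 - (16) = 219 and the supply price is 165 + 3(16) = 213.
Deadweight loss is the triangle between the curves from 16 to 17.5: (1/2)(219 - 213)(17.5 - 16) = 4.5.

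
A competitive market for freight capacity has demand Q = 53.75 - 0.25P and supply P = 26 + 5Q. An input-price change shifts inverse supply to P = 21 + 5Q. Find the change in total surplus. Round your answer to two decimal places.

Rewriting demand in inverse form: P = 215 - 4Q.
Initial equilibrium: Q_0 = 21, P_0 = 131; CS_0 = (1/2)(21)(84) = 882, PS_0 = (1/2)(21)(105) = 1102.5.
New equilibrium: 215 - 4Q = 21 + 5Q gives Q_1 = 21.5556, P_1 = 128.7778; CS_1 = 929.284, PS_1 = 1161.6049.
Change in total surplus = (929.284 + 1161.6049) - (882 + 1102.5) = 106.3889.

106.39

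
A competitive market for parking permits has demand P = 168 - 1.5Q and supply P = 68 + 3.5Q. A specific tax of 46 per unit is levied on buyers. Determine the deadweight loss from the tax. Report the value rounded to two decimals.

Without the tax, 168 - 1.5Q = 68 + 3.5Q so Q* = 20 and P* = 138.
With the tax, buyers' net willingness to pay falls by 46: (168 - 46) - 1.5Q = 68 + 3.5Q, so Q_t = 10.8. Buyers pay P_b = 151.8; sellers receive P_s = P_b - 46 = 105.8.
Deadweight loss is the triangle between the curves from Q_t to Q*: (1/2)(20 - 10.8)(46) = 211.6.

211.60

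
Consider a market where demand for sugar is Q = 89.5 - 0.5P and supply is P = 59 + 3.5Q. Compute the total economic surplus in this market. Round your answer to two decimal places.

1309.09

Rewriting demand in inverse form: P = 179 - 2Q.
Set 179 - 2Q = 59 + 3.5Q, which gives 120 = 5.5Q, so Q* = 21.8182 and P* = 179 - 2(21.8182) = 135.3636.
Total surplus is the full triangle between the curves from 0 to Q*: (1/2)(21.8182)(179 - 59) = 1309.0909.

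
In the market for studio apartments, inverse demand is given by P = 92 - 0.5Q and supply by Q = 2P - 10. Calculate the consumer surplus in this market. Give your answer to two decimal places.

Rewriting supply in inverse form: P = 5 + 0.5Q.
Set 92 - 0.5Q = 5 + 0.5Q, which gives 87 = 1Q, so Q* = 87 and P* = 92 - 0.5(87) = 48.5.
The demand choke price is 92, so CS = (1/2)(Q*)(92 - P*) = (1/2)(87)(43.5) = 1892.25.

1892.25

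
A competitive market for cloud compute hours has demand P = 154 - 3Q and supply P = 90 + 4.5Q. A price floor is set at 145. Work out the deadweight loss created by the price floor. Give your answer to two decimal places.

Without the control, 154 - 3Q = 90 + 4.5Q so Q* = 8.5333 and P* = 128.4.
At P = 145, buyers demand (154 - 145)/3 = 3 while sellers would supply more, so the quantity traded is 3 at price 145.
At Q = 3 the demand price is 145 and the supply price is 103.5. Deadweight loss is the triangle between the curves from 3 to 8.5333: (1/2)(145 - 103.5)(8.5333 - 3) = 114.8167.

114.82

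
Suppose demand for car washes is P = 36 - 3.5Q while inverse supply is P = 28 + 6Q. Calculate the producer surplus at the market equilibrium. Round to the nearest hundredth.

2.13

Setting demand equal to supply, 8 = 9.5Q, so Q* = 0.8421 and P* = 33.0526.
PS is the area between P* and the supply curve from 0 to Q*: (1/2)(0.8421)(5.0526) = 2.1274.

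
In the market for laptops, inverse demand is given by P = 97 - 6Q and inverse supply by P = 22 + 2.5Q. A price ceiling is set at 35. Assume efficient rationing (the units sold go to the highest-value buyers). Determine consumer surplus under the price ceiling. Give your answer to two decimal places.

241.28

Free-market equilibrium: 97 - 6Q = 22 + 2.5Q gives Q* = 8.8235, P* = 44.0588.
At the ceiling price 35, quantity supplied is (35 - 22)/2.5 = 5.2; supply is the short side, so Q = 5.2 trades at P = 35.
The demand price at Q = 5.2 is 65.8. CS is the trapezoid between demand and 35 over [0, 5.2]: (1/2)[(97 - 35) + (65.8 - 35)](5.2) = 241.28.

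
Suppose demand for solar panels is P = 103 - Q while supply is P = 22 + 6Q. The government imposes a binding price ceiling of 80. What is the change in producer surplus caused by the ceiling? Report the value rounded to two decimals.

-121.36

Without the control, 103 - Q = 22 + 6Q so Q* = 11.5714 and P* = 91.4286.
At P = 80, sellers supply (80 - 22)/6 = 9.6667 while buyers want more, so the quantity traded is 9.6667 at price 80.
PS goes from (1/2)(11.5714)(69.4286) = 401.6939 to 280.3333 (computed as (80 - 22)(9.6667) - (1/2)(6)(9.6667)^2), a change of -121.3605.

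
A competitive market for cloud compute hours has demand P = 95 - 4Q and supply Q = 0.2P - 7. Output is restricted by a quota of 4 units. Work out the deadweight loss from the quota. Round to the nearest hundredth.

32.00

Rewriting supply in inverse form: P = 35 + 5Q.
Unrestricted equilibrium: Q* = (95 - 35)/(4 + 5) = 6.6667.
At Q = 4 the demand price is 95 - 4(4) = 79 and the supply price is 35 + 5(4) = 55.
DWL = (1/2)(gap between curves at 4) x (Q* - 4) = (1/2)(24)(2.6667) = 32.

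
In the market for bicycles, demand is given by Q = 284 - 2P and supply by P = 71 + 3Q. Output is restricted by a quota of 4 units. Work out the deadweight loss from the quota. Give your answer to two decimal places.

Rewriting demand in inverse form: P = 142 - 0.5Q.
Without the quota, 142 - 0.5Q = 71 + 3Q gives Q* = 20.2857.
At Q = 4 the demand price is 142 - 0.5(4) = 140 and the supply price is 71 + 3(4) = 83.
DWL = (1/2)(gap between curves at 4) x (Q* - 4) = (1/2)(57)(16.2857) = 464.1429.

464.14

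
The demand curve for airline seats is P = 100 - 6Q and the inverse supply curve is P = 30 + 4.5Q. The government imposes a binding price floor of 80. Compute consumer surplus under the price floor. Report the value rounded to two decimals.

Without the control, 100 - 6Q = 30 + 4.5Q so Q* = 6.6667 and P* = 60.
At P = 80, buyers demand (100 - 80)/6 = 3.3333 while sellers would supply more, so the quantity traded is 3.3333 at price 80.
CS is the triangle under demand above 80: (1/2)(3.3333)(100 - 80) = 33.3333.

33.33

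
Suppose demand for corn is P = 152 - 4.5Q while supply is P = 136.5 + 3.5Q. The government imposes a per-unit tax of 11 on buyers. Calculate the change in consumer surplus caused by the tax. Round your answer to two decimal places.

-7.73

Without the tax, 152 - 4.5Q = 136.5 + 3.5Q so Q* = 1.9375 and P* = 143.2812.
With the tax, buyers' net willingness to pay falls by 11: (152 - 11) - 4.5Q = 136.5 + 3.5Q, so Q_t = 0.5625. Buyers pay P_b = 149.4688; sellers receive P_s = P_b - 11 = 138.4688.
CS falls from (1/2)(1.9375)(8.7188) = 8.4463 to (1/2)(0.5625)(2.5312) = 0.7119, a change of -7.7344.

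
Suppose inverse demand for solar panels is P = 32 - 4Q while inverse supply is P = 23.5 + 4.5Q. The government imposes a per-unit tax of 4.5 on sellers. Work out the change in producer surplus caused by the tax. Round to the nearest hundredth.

-1.75

Without the tax, 32 - 4Q = 23.5 + 4.5Q so Q* = 1 and P* = 28.
With the tax, sellers need 4.5 more per unit: 32 - 4Q = 23.5 + 4.5Q + 4.5, so Q_t = 0.4706. Buyers pay P_b = 30.1176; sellers receive P_s = P_b - 4.5 = 25.6176.
Producers lose the trapezoid between P_s and P* out to Q_t plus the triangle from Q_t to Q*: change in PS = 0.4983 - 2.25 = -1.7517.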